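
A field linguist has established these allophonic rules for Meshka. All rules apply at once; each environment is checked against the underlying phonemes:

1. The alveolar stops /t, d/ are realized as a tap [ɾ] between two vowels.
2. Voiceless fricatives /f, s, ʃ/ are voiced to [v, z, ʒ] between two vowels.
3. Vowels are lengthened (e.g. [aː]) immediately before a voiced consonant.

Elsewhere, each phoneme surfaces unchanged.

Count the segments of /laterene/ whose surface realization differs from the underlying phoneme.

3

Segments that undergo a rule: /t/ → [ɾ] (rule 1); /e/ → [eː] (rule 3); /e/ → [eː] (rule 3).
All other segments surface unchanged.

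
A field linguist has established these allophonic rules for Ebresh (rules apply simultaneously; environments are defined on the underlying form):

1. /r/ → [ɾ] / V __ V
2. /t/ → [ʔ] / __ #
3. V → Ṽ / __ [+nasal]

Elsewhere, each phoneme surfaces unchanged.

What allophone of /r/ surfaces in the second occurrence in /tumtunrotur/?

/r/ (word-final): rule 1 targets it, but not between two vowels → unchanged [r].

[r]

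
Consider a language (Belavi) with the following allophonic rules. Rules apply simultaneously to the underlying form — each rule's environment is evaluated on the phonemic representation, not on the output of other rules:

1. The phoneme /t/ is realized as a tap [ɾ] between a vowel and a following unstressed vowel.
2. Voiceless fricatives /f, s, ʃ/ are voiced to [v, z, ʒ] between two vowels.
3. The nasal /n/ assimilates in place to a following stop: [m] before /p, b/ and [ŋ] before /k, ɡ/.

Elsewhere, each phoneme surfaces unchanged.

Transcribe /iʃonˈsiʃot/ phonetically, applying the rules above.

/i/ stays [i].
/ʃ/ (between /i/ and /o/): between two vowels, so rule 2 applies → [ʒ].
/o/ (between /ʃ/ and /n/) is unaffected → [o].
/n/ (between /o/ and /s/) fails the environment for rule 3, so it stays [n].
/s/ (between /n/ and /i/) fails the environment for rule 2, so it stays [s].
/i/ stays [i].
/ʃ/ (between /i/ and /o/) occurs between two vowels → [ʒ] by rule 2.
/o/ stays [o].
/t/ (word-final) fails the environment for rule 1, so it stays [t].

[iʒonˈsiʒot]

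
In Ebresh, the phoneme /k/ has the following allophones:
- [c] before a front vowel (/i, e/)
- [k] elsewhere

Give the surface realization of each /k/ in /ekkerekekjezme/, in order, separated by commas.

Occurrence 1 (position 2): no conditioning environment matches → elsewhere allophone [k].
Occurrence 2 (position 3): before a front vowel → [c].
Occurrence 3 (position 7): before a front vowel → [c].
Occurrence 4 (position 9): no conditioning environment matches → elsewhere allophone [k].

[k], [c], [c], [k]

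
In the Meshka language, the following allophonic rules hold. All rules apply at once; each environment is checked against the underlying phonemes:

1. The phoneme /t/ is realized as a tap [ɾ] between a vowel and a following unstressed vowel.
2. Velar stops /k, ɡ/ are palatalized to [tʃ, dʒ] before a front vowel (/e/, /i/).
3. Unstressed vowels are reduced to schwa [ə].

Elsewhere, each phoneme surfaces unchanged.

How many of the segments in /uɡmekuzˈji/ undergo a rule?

Segments that undergo a rule: /u/ → [ə] (rule 3); /e/ → [ə] (rule 3); /u/ → [ə] (rule 3).
All other segments surface unchanged.

3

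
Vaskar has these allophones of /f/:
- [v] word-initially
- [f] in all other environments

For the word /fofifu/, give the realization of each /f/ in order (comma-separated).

[v], [f], [f]

Occurrence 1 (position 1): word-initially → [v].
Occurrence 2 (position 3): no conditioning environment matches → elsewhere allophone [f].
Occurrence 3 (position 5): no conditioning environment matches → elsewhere allophone [f].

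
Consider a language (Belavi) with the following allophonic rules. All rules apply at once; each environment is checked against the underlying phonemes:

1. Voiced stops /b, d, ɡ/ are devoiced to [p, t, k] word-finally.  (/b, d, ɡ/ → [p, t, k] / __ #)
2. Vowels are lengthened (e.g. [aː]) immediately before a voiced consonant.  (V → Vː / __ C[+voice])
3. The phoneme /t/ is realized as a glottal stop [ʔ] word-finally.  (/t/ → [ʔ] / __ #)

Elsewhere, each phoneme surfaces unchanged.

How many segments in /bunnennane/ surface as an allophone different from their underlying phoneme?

Segments that undergo a rule: /u/ → [uː] (rule 2); /e/ → [eː] (rule 2); /a/ → [aː] (rule 2).
All other segments surface unchanged.

3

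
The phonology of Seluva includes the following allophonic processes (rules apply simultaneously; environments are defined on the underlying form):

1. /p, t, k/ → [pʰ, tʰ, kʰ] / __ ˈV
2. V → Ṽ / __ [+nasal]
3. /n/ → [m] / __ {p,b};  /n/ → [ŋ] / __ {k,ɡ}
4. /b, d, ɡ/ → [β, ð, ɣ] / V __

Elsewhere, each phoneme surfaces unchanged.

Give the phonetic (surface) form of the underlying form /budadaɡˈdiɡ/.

/b/ (word-initial) is in the target of rule 4 but the environment (immediately after a vowel) is not met → [b].
/u/ — between /b/ and /d/; rule 2 does not apply here → [u].
Rule 4 applies to /d/ (between /u/ and /a/: immediately after a vowel) → [ð].
/a/ (between /d/ and /d/) is in the target of rule 2 but the environment (before a nasal consonant) is not met → [a].
/d/ (between /a/ and /a/): immediately after a vowel, so rule 4 applies → [ð].
/a/ — between /d/ and /ɡ/; rule 2 does not apply here → [a].
/ɡ/ — between /a/ and /d/, immediately after a vowel — surfaces as [ɣ] (rule 4).
/d/ (between /ɡ/ and /i/): rule 4 targets it, but not immediately after a vowel → unchanged [d].
/i/ (between /d/ and /ɡ/) is in the target of rule 2 but the environment (before a nasal consonant) is not met → [i].
Rule 4 applies to /ɡ/ (word-final: immediately after a vowel) → [ɣ].

[buðaðaɣˈdiɣ]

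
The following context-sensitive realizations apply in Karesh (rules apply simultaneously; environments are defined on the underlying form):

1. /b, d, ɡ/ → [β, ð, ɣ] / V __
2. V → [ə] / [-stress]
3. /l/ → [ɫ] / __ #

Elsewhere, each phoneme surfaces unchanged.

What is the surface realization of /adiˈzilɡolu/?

[əðəˈzilɡələ]

/a/ (word-initial): in an unstressed syllable, so rule 2 applies → [ə].
/d/ (between /a/ and /i/) occurs immediately after a vowel → [ð] by rule 1.
/i/ (between /d/ and /z/): in an unstressed syllable, so rule 2 applies → [ə].
/z/ stays [z].
/i/ (between /z/ and /l/) fails the environment for rule 2, so it stays [i].
/l/ (between /i/ and /ɡ/) is in the target of rule 3 but the environment (word-finally) is not met → [l].
/ɡ/ (between /l/ and /o/) is in the target of rule 1 but the environment (immediately after a vowel) is not met → [ɡ].
/o/ (between /ɡ/ and /l/) occurs in an unstressed syllable → [ə] by rule 2.
/l/ (between /o/ and /u/): rule 3 targets it, but not word-finally → unchanged [l].
/u/ — word-final, in an unstressed syllable — surfaces as [ə] (rule 2).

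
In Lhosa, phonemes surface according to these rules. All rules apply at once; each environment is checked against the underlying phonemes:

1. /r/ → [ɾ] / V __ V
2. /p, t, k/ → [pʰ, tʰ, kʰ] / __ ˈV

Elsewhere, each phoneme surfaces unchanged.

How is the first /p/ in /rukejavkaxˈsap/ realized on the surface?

[p]

/p/ — word-final; rule 2 does not apply here → [p].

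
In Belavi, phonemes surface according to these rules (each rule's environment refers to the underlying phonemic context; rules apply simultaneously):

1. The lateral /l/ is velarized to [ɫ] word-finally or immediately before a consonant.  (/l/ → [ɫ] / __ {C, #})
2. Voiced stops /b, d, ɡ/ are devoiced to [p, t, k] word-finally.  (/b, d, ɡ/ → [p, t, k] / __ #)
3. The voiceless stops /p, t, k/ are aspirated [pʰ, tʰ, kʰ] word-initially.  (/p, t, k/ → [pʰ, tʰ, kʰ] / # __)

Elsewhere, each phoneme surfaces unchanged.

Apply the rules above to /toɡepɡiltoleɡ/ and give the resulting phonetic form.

/t/ — word-initial, word-initially — surfaces as [tʰ] (rule 3).
/o/ (between /t/ and /ɡ/) is unaffected → [o].
/ɡ/ (between /o/ and /e/): rule 2 targets it, but not word-finally → unchanged [ɡ].
/e/ (between /ɡ/ and /p/) is unaffected → [e].
/p/ (between /e/ and /ɡ/) is in the target of rule 3 but the environment (word-initially) is not met → [p].
/ɡ/ — between /p/ and /i/; rule 2 does not apply here → [ɡ].
/i/ (between /ɡ/ and /l/): no rule targets it → [i].
/l/ meets the environment for rule 1 (word-finally or immediately before a consonant) → [ɫ].
/t/ — between /l/ and /o/; rule 3 does not apply here → [t].
/o/ — not in any rule's target class → [o].
/l/ (between /o/ and /e/) fails the environment for rule 1, so it stays [l].
/e/ — not in any rule's target class → [e].
Rule 2 applies to /ɡ/ (word-final: word-finally) → [k].

[tʰoɡepɡiɫtolek]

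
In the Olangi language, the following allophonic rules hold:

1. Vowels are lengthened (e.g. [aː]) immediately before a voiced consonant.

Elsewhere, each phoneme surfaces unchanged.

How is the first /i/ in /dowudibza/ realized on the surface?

[iː]

/i/ (between /d/ and /b/) occurs before a voiced consonant → [iː] by rule 1.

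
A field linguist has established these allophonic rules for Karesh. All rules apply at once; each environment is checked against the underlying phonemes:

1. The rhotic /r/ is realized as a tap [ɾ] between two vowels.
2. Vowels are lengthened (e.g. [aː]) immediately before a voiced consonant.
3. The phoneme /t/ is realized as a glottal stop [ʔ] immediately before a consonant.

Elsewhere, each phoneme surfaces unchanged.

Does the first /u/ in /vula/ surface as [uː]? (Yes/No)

Yes

/u/ (between /v/ and /l/): before a voiced consonant, so rule 2 applies → [uː].
The actual realization is [uː], which matches [uː].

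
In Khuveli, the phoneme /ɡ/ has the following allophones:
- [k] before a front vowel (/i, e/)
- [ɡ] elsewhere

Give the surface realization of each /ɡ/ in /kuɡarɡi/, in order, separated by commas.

Occurrence 1 (position 3): no conditioning environment matches → elsewhere allophone [ɡ].
Occurrence 2 (position 6): before a front vowel (/i, e/) → [k].

[ɡ], [k]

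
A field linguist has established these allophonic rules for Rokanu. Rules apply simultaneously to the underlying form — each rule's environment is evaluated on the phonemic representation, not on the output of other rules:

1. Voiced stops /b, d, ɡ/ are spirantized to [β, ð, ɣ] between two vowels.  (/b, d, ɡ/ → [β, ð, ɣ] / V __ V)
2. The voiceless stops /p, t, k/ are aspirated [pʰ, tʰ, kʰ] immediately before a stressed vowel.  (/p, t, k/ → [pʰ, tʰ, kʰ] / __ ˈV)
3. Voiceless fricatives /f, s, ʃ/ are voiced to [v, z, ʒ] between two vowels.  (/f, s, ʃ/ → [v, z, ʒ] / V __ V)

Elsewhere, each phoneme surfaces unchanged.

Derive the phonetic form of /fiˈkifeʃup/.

/f/ — word-initial; rule 3 does not apply here → [f].
/i/ (between /f/ and /k/) is unaffected → [i].
/k/ (between /i/ and /i/) occurs immediately before a stressed vowel → [kʰ] by rule 2.
/i/ stays [i].
/f/ (between /i/ and /e/): between two vowels, so rule 3 applies → [v].
/e/ stays [e].
/ʃ/ (between /e/ and /u/): between two vowels, so rule 3 applies → [ʒ].
/u/ — not in any rule's target class → [u].
/p/ (word-final) fails the environment for rule 2, so it stays [p].

[fiˈkʰiveʒup]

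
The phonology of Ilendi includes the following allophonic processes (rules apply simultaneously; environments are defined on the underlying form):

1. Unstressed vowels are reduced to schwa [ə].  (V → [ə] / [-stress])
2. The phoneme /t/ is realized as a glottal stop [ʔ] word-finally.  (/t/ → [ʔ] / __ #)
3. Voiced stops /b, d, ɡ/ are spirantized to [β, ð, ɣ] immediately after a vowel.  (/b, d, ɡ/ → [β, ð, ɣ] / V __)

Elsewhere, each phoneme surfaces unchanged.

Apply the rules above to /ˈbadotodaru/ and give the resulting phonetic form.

[ˈbaðətəðərə]

/b/ (word-initial) fails the environment for rule 3, so it stays [b].
/a/ (between /b/ and /d/): rule 1 targets it, but not in an unstressed syllable → unchanged [a].
/d/ (between /a/ and /o/): immediately after a vowel, so rule 3 applies → [ð].
/o/ meets the environment for rule 1 (in an unstressed syllable) → [ə].
/t/ — between /o/ and /o/; rule 2 does not apply here → [t].
/o/ (between /t/ and /d/): in an unstressed syllable, so rule 1 applies → [ə].
/d/ meets the environment for rule 3 (immediately after a vowel) → [ð].
Rule 1 applies to /a/ (between /d/ and /r/: in an unstressed syllable) → [ə].
/u/ (word-final) occurs in an unstressed syllable → [ə] by rule 1.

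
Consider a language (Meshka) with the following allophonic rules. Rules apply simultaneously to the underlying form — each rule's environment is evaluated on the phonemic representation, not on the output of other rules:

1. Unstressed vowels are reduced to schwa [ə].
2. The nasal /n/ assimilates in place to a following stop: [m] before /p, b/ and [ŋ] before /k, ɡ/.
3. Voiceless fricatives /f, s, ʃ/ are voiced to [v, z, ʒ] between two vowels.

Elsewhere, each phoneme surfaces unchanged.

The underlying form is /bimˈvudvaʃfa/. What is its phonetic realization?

[bəmˈvudvəʃfə]

/i/ (between /b/ and /m/): in an unstressed syllable, so rule 1 applies → [ə].
/u/ (between /v/ and /d/): rule 1 targets it, but not in an unstressed syllable → unchanged [u].
/a/ (between /v/ and /ʃ/): in an unstressed syllable, so rule 1 applies → [ə].
/ʃ/ (between /a/ and /f/): rule 3 targets it, but not between two vowels → unchanged [ʃ].
/f/ — between /ʃ/ and /a/; rule 3 does not apply here → [f].
/a/ (word-final): in an unstressed syllable, so rule 1 applies → [ə].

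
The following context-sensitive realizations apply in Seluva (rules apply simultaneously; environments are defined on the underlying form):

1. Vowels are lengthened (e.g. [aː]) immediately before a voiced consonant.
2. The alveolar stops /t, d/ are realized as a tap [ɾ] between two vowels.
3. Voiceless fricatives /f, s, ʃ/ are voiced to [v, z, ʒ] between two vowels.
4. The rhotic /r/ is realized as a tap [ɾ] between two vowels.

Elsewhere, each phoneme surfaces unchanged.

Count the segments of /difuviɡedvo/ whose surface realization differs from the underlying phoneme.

4

Segments that undergo a rule: /f/ → [v] (rule 3); /u/ → [uː] (rule 1); /i/ → [iː] (rule 1); /e/ → [eː] (rule 1).
All other segments surface unchanged.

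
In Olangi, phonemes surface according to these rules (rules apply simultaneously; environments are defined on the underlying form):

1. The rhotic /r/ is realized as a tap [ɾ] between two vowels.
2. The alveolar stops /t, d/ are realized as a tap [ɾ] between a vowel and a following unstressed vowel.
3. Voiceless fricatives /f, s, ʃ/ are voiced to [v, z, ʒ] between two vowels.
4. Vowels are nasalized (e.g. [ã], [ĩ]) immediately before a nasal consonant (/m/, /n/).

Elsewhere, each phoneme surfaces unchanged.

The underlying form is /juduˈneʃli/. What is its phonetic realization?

[juɾũˈneʃli]

/j/ (word-initial): no rule targets it → [j].
/u/ — between /j/ and /d/; rule 4 does not apply here → [u].
Rule 2 applies to /d/ (between /u/ and /u/: between a vowel and a following unstressed vowel) → [ɾ].
Rule 4 applies to /u/ (between /d/ and /n/: before a nasal consonant) → [ũ].
/n/ (between /u/ and /e/): no rule targets it → [n].
/e/ — between /n/ and /ʃ/; rule 4 does not apply here → [e].
/ʃ/ (between /e/ and /l/) is in the target of rule 3 but the environment (between two vowels) is not met → [ʃ].
/l/ — not in any rule's target class → [l].
/i/ (word-final) fails the environment for rule 4, so it stays [i].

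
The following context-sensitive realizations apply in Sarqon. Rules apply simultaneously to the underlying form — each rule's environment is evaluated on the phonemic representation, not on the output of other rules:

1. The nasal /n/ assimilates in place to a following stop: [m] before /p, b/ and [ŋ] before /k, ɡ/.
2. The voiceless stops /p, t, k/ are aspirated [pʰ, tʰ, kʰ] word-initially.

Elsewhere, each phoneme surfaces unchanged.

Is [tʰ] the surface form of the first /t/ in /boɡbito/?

No

/t/ — between /i/ and /o/; rule 2 does not apply here → [t].
The actual realization is [t], not [tʰ].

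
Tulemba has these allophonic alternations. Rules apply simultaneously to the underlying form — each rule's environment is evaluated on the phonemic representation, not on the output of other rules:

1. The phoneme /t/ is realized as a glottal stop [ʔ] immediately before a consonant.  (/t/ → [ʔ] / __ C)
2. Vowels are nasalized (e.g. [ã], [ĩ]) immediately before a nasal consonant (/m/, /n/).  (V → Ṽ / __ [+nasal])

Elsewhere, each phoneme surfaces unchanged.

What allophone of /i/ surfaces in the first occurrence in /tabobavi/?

[i]

/i/ (word-final) fails the environment for rule 2, so it stays [i].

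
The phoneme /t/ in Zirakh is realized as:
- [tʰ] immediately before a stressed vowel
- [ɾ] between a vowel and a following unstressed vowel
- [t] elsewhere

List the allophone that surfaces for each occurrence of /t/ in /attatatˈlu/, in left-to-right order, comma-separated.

Occurrence 1 (position 2): no conditioning environment matches → elsewhere allophone [t].
Occurrence 2 (position 3): no conditioning environment matches → elsewhere allophone [t].
Occurrence 3 (position 5): between a vowel and an unstressed vowel → [ɾ].
Occurrence 4 (position 7): no conditioning environment matches → elsewhere allophone [t].

[t], [t], [ɾ], [t]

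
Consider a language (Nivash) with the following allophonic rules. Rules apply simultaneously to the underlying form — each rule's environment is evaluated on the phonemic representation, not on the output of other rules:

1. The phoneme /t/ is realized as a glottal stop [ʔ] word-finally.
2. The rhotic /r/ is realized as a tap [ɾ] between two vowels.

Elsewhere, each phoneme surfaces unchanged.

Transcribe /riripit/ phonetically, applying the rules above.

[riɾipiʔ]

/r/ — word-initial; rule 2 does not apply here → [r].
/i/ — not in any rule's target class → [i].
Rule 2 applies to /r/ (between /i/ and /i/: between two vowels) → [ɾ].
/i/ (between /r/ and /p/): no rule targets it → [i].
/p/ — not in any rule's target class → [p].
/i/ stays [i].
Rule 1 applies to /t/ (word-final: word-finally) → [ʔ].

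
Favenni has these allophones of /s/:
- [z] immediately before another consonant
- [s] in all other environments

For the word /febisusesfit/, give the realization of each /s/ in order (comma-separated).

Occurrence 1 (position 5): no conditioning environment matches → elsewhere allophone [s].
Occurrence 2 (position 7): no conditioning environment matches → elsewhere allophone [s].
Occurrence 3 (position 9): immediately before another consonant → [z].

[s], [s], [z]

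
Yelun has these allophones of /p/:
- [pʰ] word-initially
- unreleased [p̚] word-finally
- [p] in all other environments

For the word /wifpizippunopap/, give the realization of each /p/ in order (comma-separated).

Occurrence 1 (position 4): no conditioning environment matches → elsewhere allophone [p].
Occurrence 2 (position 8): no conditioning environment matches → elsewhere allophone [p].
Occurrence 3 (position 9): no conditioning environment matches → elsewhere allophone [p].
Occurrence 4 (position 13): no conditioning environment matches → elsewhere allophone [p].
Occurrence 5 (position 15): word-finally → [p̚].

[p], [p], [p], [p], [p̚]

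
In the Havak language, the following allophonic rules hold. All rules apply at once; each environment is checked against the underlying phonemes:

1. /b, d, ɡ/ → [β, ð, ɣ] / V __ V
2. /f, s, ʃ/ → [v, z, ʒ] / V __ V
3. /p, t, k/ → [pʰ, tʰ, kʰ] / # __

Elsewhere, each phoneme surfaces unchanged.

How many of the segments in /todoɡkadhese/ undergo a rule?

Segments that undergo a rule: /t/ → [tʰ] (rule 3); /d/ → [ð] (rule 1); /s/ → [z] (rule 2).
All other segments surface unchanged.

3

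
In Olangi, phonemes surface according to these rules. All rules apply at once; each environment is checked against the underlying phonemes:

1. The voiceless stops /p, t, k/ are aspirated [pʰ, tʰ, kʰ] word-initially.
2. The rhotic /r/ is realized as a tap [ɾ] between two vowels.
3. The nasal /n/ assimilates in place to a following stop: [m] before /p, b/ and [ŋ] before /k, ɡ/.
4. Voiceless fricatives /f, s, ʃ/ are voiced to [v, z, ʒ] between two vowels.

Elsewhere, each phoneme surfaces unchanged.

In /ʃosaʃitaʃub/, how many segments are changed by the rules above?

Segments that undergo a rule: /s/ → [z] (rule 4); /ʃ/ → [ʒ] (rule 4); /ʃ/ → [ʒ] (rule 4).
All other segments surface unchanged.

3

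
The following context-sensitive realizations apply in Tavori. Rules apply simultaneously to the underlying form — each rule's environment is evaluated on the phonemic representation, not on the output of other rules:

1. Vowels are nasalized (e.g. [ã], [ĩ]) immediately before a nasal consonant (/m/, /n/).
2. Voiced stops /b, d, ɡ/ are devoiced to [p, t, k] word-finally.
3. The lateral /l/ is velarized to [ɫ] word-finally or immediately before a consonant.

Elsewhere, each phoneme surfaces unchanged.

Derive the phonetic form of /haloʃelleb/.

/h/ stays [h].
/a/ (between /h/ and /l/) fails the environment for rule 1, so it stays [a].
/l/ (between /a/ and /o/) is in the target of rule 3 but the environment (word-finally or immediately before a consonant) is not met → [l].
/o/ — between /l/ and /ʃ/; rule 1 does not apply here → [o].
/ʃ/ (between /o/ and /e/): no rule targets it → [ʃ].
/e/ (between /ʃ/ and /l/) fails the environment for rule 1, so it stays [e].
/l/ — between /e/ and /l/, word-finally or immediately before a consonant — surfaces as [ɫ] (rule 3).
/l/ (between /l/ and /e/) fails the environment for rule 3, so it stays [l].
/e/ (between /l/ and /b/): rule 1 targets it, but not before a nasal consonant → unchanged [e].
/b/ — word-final, word-finally — surfaces as [p] (rule 2).

[haloʃeɫlep]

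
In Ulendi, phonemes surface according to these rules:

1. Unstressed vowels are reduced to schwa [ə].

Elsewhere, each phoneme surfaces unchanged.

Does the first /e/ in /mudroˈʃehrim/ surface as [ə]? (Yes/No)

/e/ — between /ʃ/ and /h/; rule 1 does not apply here → [e].
The actual realization is [e], not [ə].

No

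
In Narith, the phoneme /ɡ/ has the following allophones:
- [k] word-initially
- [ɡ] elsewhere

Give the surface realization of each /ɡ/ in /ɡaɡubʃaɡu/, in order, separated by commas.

Occurrence 1 (position 1): word-initially → [k].
Occurrence 2 (position 3): no conditioning environment matches → elsewhere allophone [ɡ].
Occurrence 3 (position 8): no conditioning environment matches → elsewhere allophone [ɡ].

[k], [ɡ], [ɡ]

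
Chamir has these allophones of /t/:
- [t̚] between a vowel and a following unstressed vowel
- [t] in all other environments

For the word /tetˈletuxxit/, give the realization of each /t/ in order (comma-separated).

Occurrence 1 (position 1): no conditioning environment matches → elsewhere allophone [t].
Occurrence 2 (position 3): no conditioning environment matches → elsewhere allophone [t].
Occurrence 3 (position 6): between a vowel and a following unstressed vowel → [t̚].
Occurrence 4 (position 11): no conditioning environment matches → elsewhere allophone [t].

[t], [t], [t̚], [t]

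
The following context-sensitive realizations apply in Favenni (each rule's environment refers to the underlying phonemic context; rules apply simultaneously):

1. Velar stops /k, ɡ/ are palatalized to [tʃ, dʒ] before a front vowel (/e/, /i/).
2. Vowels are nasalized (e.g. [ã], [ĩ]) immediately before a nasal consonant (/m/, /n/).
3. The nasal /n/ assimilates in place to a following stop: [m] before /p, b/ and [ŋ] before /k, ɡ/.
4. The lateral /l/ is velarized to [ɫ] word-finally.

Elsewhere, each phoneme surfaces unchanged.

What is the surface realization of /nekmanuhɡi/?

[nekmãnuhdʒi]

/n/ — word-initial; rule 3 does not apply here → [n].
/e/ (between /n/ and /k/) fails the environment for rule 2, so it stays [e].
/k/ (between /e/ and /m/): rule 1 targets it, but not before a front vowel → unchanged [k].
/m/ (between /k/ and /a/) is unaffected → [m].
/a/ meets the environment for rule 2 (before a nasal consonant) → [ã].
/n/ — between /a/ and /u/; rule 3 does not apply here → [n].
/u/ (between /n/ and /h/) fails the environment for rule 2, so it stays [u].
/h/ (between /u/ and /ɡ/) is unaffected → [h].
/ɡ/ (between /h/ and /i/): before a front vowel, so rule 1 applies → [dʒ].
/i/ (word-final) fails the environment for rule 2, so it stays [i].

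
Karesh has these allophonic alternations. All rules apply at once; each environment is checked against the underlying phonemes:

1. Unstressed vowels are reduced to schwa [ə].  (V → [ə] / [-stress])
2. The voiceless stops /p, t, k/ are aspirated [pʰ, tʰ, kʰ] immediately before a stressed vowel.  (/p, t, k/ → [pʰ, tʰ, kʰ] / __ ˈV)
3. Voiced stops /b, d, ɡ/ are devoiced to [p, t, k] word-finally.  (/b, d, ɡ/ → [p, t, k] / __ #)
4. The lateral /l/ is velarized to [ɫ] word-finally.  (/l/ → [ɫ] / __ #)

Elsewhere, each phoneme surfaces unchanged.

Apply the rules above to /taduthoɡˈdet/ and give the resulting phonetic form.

[tədəthəɡˈdet]

/t/ — word-initial; rule 2 does not apply here → [t].
/a/ meets the environment for rule 1 (in an unstressed syllable) → [ə].
/d/ (between /a/ and /u/) is in the target of rule 3 but the environment (word-finally) is not met → [d].
/u/ (between /d/ and /t/): in an unstressed syllable, so rule 1 applies → [ə].
/t/ — between /u/ and /h/; rule 2 does not apply here → [t].
/h/ stays [h].
Rule 1 applies to /o/ (between /h/ and /ɡ/: in an unstressed syllable) → [ə].
/ɡ/ (between /o/ and /d/) is in the target of rule 3 but the environment (word-finally) is not met → [ɡ].
/d/ (between /ɡ/ and /e/) fails the environment for rule 3, so it stays [d].
/e/ — between /d/ and /t/; rule 1 does not apply here → [e].
/t/ — word-final; rule 2 does not apply here → [t].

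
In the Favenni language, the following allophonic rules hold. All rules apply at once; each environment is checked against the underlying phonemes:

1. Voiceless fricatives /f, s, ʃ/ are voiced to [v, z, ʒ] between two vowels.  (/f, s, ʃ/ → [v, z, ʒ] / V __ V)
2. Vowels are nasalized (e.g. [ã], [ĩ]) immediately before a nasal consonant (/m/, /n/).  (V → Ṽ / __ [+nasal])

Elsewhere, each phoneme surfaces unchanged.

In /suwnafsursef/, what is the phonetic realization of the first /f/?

/f/ (between /a/ and /s/) fails the environment for rule 1, so it stays [f].

[f]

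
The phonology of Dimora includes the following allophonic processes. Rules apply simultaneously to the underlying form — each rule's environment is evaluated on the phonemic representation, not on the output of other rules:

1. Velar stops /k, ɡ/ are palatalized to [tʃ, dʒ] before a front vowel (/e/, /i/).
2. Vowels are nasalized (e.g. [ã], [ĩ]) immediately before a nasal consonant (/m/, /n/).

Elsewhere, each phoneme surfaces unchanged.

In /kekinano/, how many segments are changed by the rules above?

Segments that undergo a rule: /k/ → [tʃ] (rule 1); /k/ → [tʃ] (rule 1); /i/ → [ĩ] (rule 2); /a/ → [ã] (rule 2).
All other segments surface unchanged.

4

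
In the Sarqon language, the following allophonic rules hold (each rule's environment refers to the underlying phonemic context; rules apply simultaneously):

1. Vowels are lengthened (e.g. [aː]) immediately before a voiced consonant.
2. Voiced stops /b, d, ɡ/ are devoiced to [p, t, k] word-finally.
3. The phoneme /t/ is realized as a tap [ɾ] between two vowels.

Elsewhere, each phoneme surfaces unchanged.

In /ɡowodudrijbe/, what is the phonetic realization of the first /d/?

[d]

/d/ (between /o/ and /u/) is in the target of rule 2 but the environment (word-finally) is not met → [d].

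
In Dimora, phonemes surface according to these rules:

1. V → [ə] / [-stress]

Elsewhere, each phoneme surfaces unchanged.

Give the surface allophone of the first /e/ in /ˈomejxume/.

/e/ (between /m/ and /j/): in an unstressed syllable, so rule 1 applies → [ə].

[ə]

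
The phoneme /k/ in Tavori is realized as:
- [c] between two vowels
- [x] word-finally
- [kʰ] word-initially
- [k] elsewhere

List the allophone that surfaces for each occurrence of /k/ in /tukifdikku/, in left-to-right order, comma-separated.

Occurrence 1 (position 3): between two vowels → [c].
Occurrence 2 (position 8): no conditioning environment matches → elsewhere allophone [k].
Occurrence 3 (position 9): no conditioning environment matches → elsewhere allophone [k].

[c], [k], [k]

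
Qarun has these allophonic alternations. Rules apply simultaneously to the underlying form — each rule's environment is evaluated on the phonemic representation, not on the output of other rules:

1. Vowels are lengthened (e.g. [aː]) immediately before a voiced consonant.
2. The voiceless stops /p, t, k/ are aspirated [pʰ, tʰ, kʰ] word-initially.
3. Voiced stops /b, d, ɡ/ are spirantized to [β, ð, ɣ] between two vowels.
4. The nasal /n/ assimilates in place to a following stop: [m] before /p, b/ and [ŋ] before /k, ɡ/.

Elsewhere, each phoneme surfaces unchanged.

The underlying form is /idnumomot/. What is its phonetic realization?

Rule 1 applies to /i/ (word-initial: before a voiced consonant) → [iː].
/d/ (between /i/ and /n/) is in the target of rule 3 but the environment (between two vowels) is not met → [d].
/n/ (between /d/ and /u/) is in the target of rule 4 but the environment (before a labial or velar stop) is not met → [n].
/u/ (between /n/ and /m/): before a voiced consonant, so rule 1 applies → [uː].
/o/ (between /m/ and /m/): before a voiced consonant, so rule 1 applies → [oː].
/o/ (between /m/ and /t/) fails the environment for rule 1, so it stays [o].
/t/ (word-final) is in the target of rule 2 but the environment (word-initially) is not met → [t].

[iːdnuːmoːmot]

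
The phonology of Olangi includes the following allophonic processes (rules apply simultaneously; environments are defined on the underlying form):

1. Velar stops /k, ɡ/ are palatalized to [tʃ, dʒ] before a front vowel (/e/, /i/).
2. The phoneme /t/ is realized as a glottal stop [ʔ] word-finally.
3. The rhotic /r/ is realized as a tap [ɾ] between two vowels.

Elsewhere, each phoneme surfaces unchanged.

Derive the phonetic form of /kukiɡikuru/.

/k/ (word-initial): rule 1 targets it, but not before a front vowel → unchanged [k].
/u/ (between /k/ and /k/) is unaffected → [u].
/k/ meets the environment for rule 1 (before a front vowel) → [tʃ].
/i/ stays [i].
/ɡ/ (between /i/ and /i/): before a front vowel, so rule 1 applies → [dʒ].
/i/ — not in any rule's target class → [i].
/k/ (between /i/ and /u/): rule 1 targets it, but not before a front vowel → unchanged [k].
/u/ (between /k/ and /r/): no rule targets it → [u].
/r/ (between /u/ and /u/): between two vowels, so rule 3 applies → [ɾ].
/u/ (word-final) is unaffected → [u].

[kutʃidʒikuɾu]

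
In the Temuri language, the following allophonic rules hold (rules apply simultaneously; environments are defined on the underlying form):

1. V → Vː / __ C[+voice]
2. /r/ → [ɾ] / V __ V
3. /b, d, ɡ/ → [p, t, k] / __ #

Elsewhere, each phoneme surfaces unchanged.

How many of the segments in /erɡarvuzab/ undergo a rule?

5

Segments that undergo a rule: /e/ → [eː] (rule 1); /a/ → [aː] (rule 1); /u/ → [uː] (rule 1); /a/ → [aː] (rule 1); /b/ → [p] (rule 3).
All other segments surface unchanged.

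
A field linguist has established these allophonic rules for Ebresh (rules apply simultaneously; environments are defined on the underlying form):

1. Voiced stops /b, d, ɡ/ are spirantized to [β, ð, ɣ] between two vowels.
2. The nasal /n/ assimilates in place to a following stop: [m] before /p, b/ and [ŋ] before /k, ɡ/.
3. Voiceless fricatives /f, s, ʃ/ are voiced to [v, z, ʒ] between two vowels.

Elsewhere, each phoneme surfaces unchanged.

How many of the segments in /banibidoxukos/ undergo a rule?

Segments that undergo a rule: /b/ → [β] (rule 1); /d/ → [ð] (rule 1).
All other segments surface unchanged.

2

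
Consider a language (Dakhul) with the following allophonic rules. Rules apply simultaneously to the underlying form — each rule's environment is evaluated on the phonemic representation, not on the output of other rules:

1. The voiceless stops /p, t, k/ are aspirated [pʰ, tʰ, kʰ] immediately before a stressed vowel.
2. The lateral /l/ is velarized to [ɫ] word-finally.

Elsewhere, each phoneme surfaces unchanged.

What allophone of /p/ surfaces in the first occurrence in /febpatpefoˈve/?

[p]

/p/ (between /b/ and /a/) fails the environment for rule 1, so it stays [p].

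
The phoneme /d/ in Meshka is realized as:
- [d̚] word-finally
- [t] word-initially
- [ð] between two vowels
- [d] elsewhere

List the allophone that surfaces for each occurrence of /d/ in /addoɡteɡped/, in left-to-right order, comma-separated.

[d], [d], [d̚]

Occurrence 1 (position 2): no conditioning environment matches → elsewhere allophone [d].
Occurrence 2 (position 3): no conditioning environment matches → elsewhere allophone [d].
Occurrence 3 (position 11): word-finally → [d̚].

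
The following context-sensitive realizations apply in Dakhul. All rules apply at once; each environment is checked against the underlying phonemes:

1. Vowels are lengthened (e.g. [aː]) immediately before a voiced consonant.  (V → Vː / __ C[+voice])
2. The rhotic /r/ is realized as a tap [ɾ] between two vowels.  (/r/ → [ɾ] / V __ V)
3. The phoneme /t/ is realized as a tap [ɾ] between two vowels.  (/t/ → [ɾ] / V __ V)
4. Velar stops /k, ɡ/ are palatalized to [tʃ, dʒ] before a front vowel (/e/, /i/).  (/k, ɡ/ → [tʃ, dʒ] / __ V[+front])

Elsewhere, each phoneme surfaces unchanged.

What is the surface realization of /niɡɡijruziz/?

[niːɡdʒiːjruːziːz]

/n/ (word-initial) is unaffected → [n].
/i/ — between /n/ and /ɡ/, before a voiced consonant — surfaces as [iː] (rule 1).
/ɡ/ (between /i/ and /ɡ/): rule 4 targets it, but not before a front vowel → unchanged [ɡ].
/ɡ/ (between /ɡ/ and /i/): before a front vowel, so rule 4 applies → [dʒ].
/i/ (between /ɡ/ and /j/) occurs before a voiced consonant → [iː] by rule 1.
/j/ stays [j].
/r/ (between /j/ and /u/): rule 2 targets it, but not between two vowels → unchanged [r].
Rule 1 applies to /u/ (between /r/ and /z/: before a voiced consonant) → [uː].
/z/ (between /u/ and /i/): no rule targets it → [z].
/i/ meets the environment for rule 1 (before a voiced consonant) → [iː].
/z/ — not in any rule's target class → [z].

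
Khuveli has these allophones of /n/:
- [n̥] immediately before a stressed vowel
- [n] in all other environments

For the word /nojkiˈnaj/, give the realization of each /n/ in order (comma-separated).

Occurrence 1 (position 1): no conditioning environment matches → elsewhere allophone [n].
Occurrence 2 (position 6): immediately before a stressed vowel → [n̥].

[n], [n̥]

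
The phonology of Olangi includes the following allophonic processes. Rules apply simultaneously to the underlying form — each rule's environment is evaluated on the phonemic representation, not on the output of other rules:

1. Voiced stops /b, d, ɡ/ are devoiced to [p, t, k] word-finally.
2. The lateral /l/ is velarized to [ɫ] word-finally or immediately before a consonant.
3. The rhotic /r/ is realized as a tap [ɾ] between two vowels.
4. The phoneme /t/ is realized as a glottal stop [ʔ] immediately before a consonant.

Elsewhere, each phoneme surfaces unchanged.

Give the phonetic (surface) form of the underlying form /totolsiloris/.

[totoɫsiloɾis]

/t/ (word-initial) fails the environment for rule 4, so it stays [t].
/o/ stays [o].
/t/ — between /o/ and /o/; rule 4 does not apply here → [t].
/o/ (between /t/ and /l/) is unaffected → [o].
/l/ (between /o/ and /s/): word-finally or immediately before a consonant, so rule 2 applies → [ɫ].
/s/ (between /l/ and /i/): no rule targets it → [s].
/i/ (between /s/ and /l/): no rule targets it → [i].
/l/ (between /i/ and /o/): rule 2 targets it, but not word-finally or immediately before a consonant → unchanged [l].
/o/ (between /l/ and /r/): no rule targets it → [o].
Rule 3 applies to /r/ (between /o/ and /i/: between two vowels) → [ɾ].
/i/ (between /r/ and /s/) is unaffected → [i].
/s/ stays [s].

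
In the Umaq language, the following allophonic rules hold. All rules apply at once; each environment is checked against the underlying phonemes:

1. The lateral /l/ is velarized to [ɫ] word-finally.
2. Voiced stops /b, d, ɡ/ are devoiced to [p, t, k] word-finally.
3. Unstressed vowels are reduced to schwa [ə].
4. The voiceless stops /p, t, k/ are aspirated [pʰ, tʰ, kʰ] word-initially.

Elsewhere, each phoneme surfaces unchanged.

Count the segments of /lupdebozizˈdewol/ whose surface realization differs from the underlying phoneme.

6

Segments that undergo a rule: /u/ → [ə] (rule 3); /e/ → [ə] (rule 3); /o/ → [ə] (rule 3); /i/ → [ə] (rule 3); /o/ → [ə] (rule 3); /l/ → [ɫ] (rule 1).
All other segments surface unchanged.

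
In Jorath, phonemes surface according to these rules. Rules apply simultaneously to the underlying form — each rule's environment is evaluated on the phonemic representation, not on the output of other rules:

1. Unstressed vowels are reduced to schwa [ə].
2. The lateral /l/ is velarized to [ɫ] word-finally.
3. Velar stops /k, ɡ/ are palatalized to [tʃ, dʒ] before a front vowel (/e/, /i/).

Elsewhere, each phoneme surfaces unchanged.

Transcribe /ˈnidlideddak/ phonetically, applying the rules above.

[ˈnidlədəddək]

/n/ (word-initial) is unaffected → [n].
/i/ (between /n/ and /d/): rule 1 targets it, but not in an unstressed syllable → unchanged [i].
/d/ — not in any rule's target class → [d].
/l/ (between /d/ and /i/) is in the target of rule 2 but the environment (word-finally) is not met → [l].
/i/ (between /l/ and /d/): in an unstressed syllable, so rule 1 applies → [ə].
/d/ — not in any rule's target class → [d].
/e/ (between /d/ and /d/): in an unstressed syllable, so rule 1 applies → [ə].
/d/ — not in any rule's target class → [d].
/d/ stays [d].
/a/ (between /d/ and /k/): in an unstressed syllable, so rule 1 applies → [ə].
/k/ (word-final): rule 3 targets it, but not before a front vowel → unchanged [k].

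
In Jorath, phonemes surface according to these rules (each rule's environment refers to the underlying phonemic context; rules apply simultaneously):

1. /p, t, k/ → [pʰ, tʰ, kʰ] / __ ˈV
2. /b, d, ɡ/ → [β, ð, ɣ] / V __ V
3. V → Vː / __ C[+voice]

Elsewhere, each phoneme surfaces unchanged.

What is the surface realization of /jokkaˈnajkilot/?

/j/ (word-initial) is unaffected → [j].
/o/ (between /j/ and /k/) is in the target of rule 3 but the environment (before a voiced consonant) is not met → [o].
/k/ (between /o/ and /k/): rule 1 targets it, but not immediately before a stressed vowel → unchanged [k].
/k/ — between /k/ and /a/; rule 1 does not apply here → [k].
/a/ (between /k/ and /n/): before a voiced consonant, so rule 3 applies → [aː].
/n/ (between /a/ and /a/) is unaffected → [n].
/a/ meets the environment for rule 3 (before a voiced consonant) → [aː].
/j/ (between /a/ and /k/) is unaffected → [j].
/k/ (between /j/ and /i/) is in the target of rule 1 but the environment (immediately before a stressed vowel) is not met → [k].
/i/ (between /k/ and /l/): before a voiced consonant, so rule 3 applies → [iː].
/l/ stays [l].
/o/ — between /l/ and /t/; rule 3 does not apply here → [o].
/t/ (word-final) fails the environment for rule 1, so it stays [t].

[jokkaːˈnaːjkiːlot]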